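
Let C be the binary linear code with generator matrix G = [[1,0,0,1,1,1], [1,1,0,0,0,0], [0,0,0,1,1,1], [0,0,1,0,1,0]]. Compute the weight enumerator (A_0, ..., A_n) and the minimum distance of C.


Weight distribution: A_0 = 1, A_1 = 2, A_2 = 2, A_3 = 4, A_4 = 5, A_5 = 2. Minimum distance d = 1.

Enumerate all 2^4 = 16 messages m ∈ F_2^4.
For each, compute codeword c = mG in F_2^6, then tally its weight.
  m = 0000 → c = 000000, weight = 0.
  m = 1000 → c = 100111, weight = 4.
  m = 0100 → c = 110000, weight = 2.
  m = 1100 → c = 010111, weight = 4.
  m = 0010 → c = 000111, weight = 3.
  m = 1010 → c = 100000, weight = 1.
  m = 0110 → c = 110111, weight = 5.
  m = 1110 → c = 010000, weight = 1.
  m = 0001 → c = 001010, weight = 2.
  m = 1001 → c = 101101, weight = 4.
  m = 0101 → c = 111010, weight = 4.
  m = 1101 → c = 011101, weight = 4.
  m = 0011 → c = 001101, weight = 3.
  m = 1011 → c = 101010, weight = 3.
  m = 0111 → c = 111101, weight = 5.
  m = 1111 → c = 011010, weight = 3.
Tally weights:
  weight 0: 1 codewords.
  weight 1: 2 codewords.
  weight 2: 2 codewords.
  weight 3: 4 codewords.
  weight 4: 5 codewords.
  weight 5: 2 codewords.
Minimum distance d = smallest w > 0 with A_w > 0 = 1.
Sanity: Σ A_w = 16 = 2^4 = 16 ✓.


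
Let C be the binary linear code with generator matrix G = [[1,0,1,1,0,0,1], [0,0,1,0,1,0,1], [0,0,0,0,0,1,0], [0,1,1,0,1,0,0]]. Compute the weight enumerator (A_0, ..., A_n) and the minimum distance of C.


Weight distribution: A_0 = 1, A_1 = 1, A_2 = 1, A_3 = 4, A_4 = 5, A_5 = 3, A_6 = 1. Minimum distance d = 1.

Enumerate all 2^4 = 16 messages m ∈ F_2^4.
For each, compute codeword c = mG in F_2^7, then tally its weight.
  m = 0000 → c = 0000000, weight = 0.
  m = 1000 → c = 1011001, weight = 4.
  m = 0100 → c = 0010101, weight = 3.
  m = 1100 → c = 1001100, weight = 3.
  m = 0010 → c = 0000010, weight = 1.
  m = 1010 → c = 1011011, weight = 5.
  m = 0110 → c = 0010111, weight = 4.
  m = 1110 → c = 1001110, weight = 4.
  m = 0001 → c = 0110100, weight = 3.
  m = 1001 → c = 1101101, weight = 5.
  m = 0101 → c = 0100001, weight = 2.
  m = 1101 → c = 1111000, weight = 4.
  m = 0011 → c = 0110110, weight = 4.
  m = 1011 → c = 1101111, weight = 6.
  m = 0111 → c = 0100011, weight = 3.
  m = 1111 → c = 1111010, weight = 5.
Tally weights:
  weight 0: 1 codewords.
  weight 1: 1 codewords.
  weight 2: 1 codewords.
  weight 3: 4 codewords.
  weight 4: 5 codewords.
  weight 5: 3 codewords.
  weight 6: 1 codewords.
Minimum distance d = smallest w > 0 with A_w > 0 = 1.
Sanity: Σ A_w = 16 = 2^4 = 16 ✓.


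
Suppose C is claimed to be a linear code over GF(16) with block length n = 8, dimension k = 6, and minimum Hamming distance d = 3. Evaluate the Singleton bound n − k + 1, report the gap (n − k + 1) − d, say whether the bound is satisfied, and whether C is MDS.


Singleton RHS = n − k + 1 = 3, slack = 0, bound satisfied, MDS.

Singleton bound: d ≤ n − k + 1.
Here n = 8, k = 6, so n − k + 1 = 3.
Given d = 3, check d ≤ 3: YES.
Slack = (n − k + 1) − d = 0.
The code is MDS (slack = 0).
Description: the claimed parameters are [8, 6, 3]_16; such a code would be MDS (meets Singleton bound).


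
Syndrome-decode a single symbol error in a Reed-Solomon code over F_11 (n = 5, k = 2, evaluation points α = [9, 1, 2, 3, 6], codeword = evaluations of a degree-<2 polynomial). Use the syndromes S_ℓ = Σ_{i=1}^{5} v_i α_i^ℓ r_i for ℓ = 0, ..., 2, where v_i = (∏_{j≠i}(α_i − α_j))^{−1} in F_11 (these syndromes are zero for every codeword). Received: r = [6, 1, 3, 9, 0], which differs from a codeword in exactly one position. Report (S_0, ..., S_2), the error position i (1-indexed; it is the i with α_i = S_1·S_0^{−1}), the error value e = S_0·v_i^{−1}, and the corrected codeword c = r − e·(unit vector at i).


S = (5, 4, 1), error at position 4, error magnitude e = 4, c = [6, 1, 3, 5, 0].

Step 1: column multipliers v_i = (∏_{j≠i}(α_i − α_j))^{−1} mod 11.
  i = 1 (α = 9): (9−1)(9−2)(9−3)(9−6) = 8·7·6·3 = 1008 ≡ 7, so v_1 = 7^{−1} = 8 (mod 11).
  i = 2 (α = 1): (1−9)(1−2)(1−3)(1−6) = (−8)·(−1)·(−2)·(−5) = 80 ≡ 3, so v_2 = 3^{−1} = 4 (mod 11).
  i = 3 (α = 2): (2−9)(2−1)(2−3)(2−6) = (−7)·1·(−1)·(−4) = −28 ≡ 5, so v_3 = 5^{−1} = 9 (mod 11).
  i = 4 (α = 3): (3−9)(3−1)(3−2)(3−6) = (−6)·2·1·(−3) = 36 ≡ 3, so v_4 = 3^{−1} = 4 (mod 11).
  i = 5 (α = 6): (6−9)(6−1)(6−2)(6−3) = (−3)·5·4·3 = −180 ≡ 7, so v_5 = 7^{−1} = 8 (mod 11).
  v = [8, 4, 9, 4, 8].
Step 2: syndromes of r = [6, 1, 3, 9, 0] (all sums mod 11).
  S_0 = Σ v_i r_i = 8·6 + 4·1 + 9·3 + 4·9 + 8·0 = 115 ≡ 5.
  S_1 = Σ v_i α_i r_i = 8·9·6 + 4·1·1 + 9·2·3 + 4·3·9 + 8·6·0 = 598 ≡ 4.
  α_i^2 mod 11 = [4, 1, 4, 9, 3].
  S_2 = Σ v_i α_i^2 r_i = 8·4·6 + 4·1·1 + 9·4·3 + 4·9·9 + 8·3·0 = 628 ≡ 1.
  S = (5, 4, 1) ≠ 0, so r is not a codeword (an error is present).
Step 3: locate the error. For a single error e at position i, S_ℓ = v_i·e·α_i^ℓ, so α_err = S_1/S_0.
  S_0^{−1} = 5^{−1} = 9 (mod 11), so α_err = 4·9 = 36 ≡ 3 = α_4. Error position i = 4.
  Consistency check: S_2/S_1 = 1·3 = 3 ≡ 3 = α_err ✓ (single-error assumption holds).
Step 4: error magnitude e = S_0/v_4 = S_0·∏_{j≠4}(α_4 − α_j) = 5·3 = 15 ≡ 4 (mod 11).
Step 5: correct position 4: c_4 = r_4 − e = 9 − 4 ≡ 5 (mod 11). Hence c = [6, 1, 3, 5, 0].
  Check: interpolating c through the α_i gives m(x) = 10 + 2·x (degree < 2) with m(α_i) = c_i for every i, so c is indeed a codeword.


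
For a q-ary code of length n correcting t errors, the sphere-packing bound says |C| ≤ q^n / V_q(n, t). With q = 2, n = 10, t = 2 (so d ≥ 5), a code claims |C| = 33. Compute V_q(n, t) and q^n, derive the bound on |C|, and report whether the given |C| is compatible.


V_q(n, t) = 56, q^n = 1024, Hamming bound = 18, |C| = 33 > bound (violated).

Step 1: Compute V_q(n, t) = Σ_{j=0}^2 C(n, j) (q−1)^j.
  j = 0: C(10,0)·(1)^0 = 1·1 = 1.
  j = 1: C(10,1)·(1)^1 = 10·1 = 10.
  j = 2: C(10,2)·(1)^2 = 45·1 = 45.
  V_q(n, t) = 1 + 10 + 45 = 56.
Step 2: q^n = 2^10 = 1024.
Step 3: Hamming bound ⌊q^n / V_q(n,t)⌋ = ⌊1024/56⌋ = 18.
Step 4: Compare |C| = 33 to 18: violated.
The claimed |C| lies above the Hamming bound, so no 2-ary code of length 10 with d ≥ 5 can have 33 codewords.


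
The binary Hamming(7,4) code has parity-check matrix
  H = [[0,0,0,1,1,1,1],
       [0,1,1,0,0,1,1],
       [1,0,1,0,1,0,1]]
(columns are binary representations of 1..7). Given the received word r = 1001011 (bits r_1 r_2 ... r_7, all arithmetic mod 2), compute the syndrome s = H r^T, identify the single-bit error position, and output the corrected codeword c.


s = (1, 0, 0)^T, error position = 4, corrected codeword c = 1000011

Compute s = H r^T mod 2 one row at a time:
  s_1 = 1 + 0 + 1 + 1 = 3 ≡ 1 (mod 2).
  s_2 = 0 + 0 + 1 + 1 = 2 ≡ 0 (mod 2).
  s_3 = 1 + 0 + 0 + 1 = 2 ≡ 0 (mod 2).
s = (1, 0, 0)^T — this equals column 4 of H (binary 100), so error is at position 4.
Correct: flip bit 4 of r = 1001011 to get c = 1000011.


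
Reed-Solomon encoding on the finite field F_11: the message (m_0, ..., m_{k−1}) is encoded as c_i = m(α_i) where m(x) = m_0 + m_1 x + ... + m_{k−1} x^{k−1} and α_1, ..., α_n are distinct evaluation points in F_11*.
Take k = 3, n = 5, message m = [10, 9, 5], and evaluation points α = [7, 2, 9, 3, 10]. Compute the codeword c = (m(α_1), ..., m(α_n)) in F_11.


c = [10, 4, 1, 5, 6]

Message polynomial: m(x) = 10 + 9·x + 5·x^2 (mod 11).
For each evaluation point α_i, compute m(α_i) mod 11:
  α_1 = 7: Horner steps 5 → 0 → 10, so m(7) = 10.
  α_2 = 2: Horner steps 5 → 8 → 4, so m(2) = 4.
  α_3 = 9: Horner steps 5 → 10 → 1, so m(9) = 1.
  α_4 = 3: Horner steps 5 → 2 → 5, so m(3) = 5.
  α_5 = 10: Horner steps 5 → 4 → 6, so m(10) = 6.
Codeword c = [10, 4, 1, 5, 6] ∈ F_11^5.


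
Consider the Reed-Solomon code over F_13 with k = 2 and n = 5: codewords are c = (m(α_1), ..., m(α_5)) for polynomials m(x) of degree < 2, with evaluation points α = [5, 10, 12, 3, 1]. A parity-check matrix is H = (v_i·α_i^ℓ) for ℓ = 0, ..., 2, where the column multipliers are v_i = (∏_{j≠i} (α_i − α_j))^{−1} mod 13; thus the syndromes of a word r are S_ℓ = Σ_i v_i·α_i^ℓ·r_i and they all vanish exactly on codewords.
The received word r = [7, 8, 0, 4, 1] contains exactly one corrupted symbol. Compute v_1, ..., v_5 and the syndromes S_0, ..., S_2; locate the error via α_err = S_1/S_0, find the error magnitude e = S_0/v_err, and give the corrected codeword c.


S = (10, 3, 10), error at position 3, error magnitude e = 2, c = [7, 8, 11, 4, 1].

Step 1: column multipliers v_i = (∏_{j≠i}(α_i − α_j))^{−1} mod 13.
  i = 1 (α = 5): (5−10)(5−12)(5−3)(5−1) = (−5)·(−7)·2·4 = 280 ≡ 7, so v_1 = 7^{−1} = 2 (mod 13).
  i = 2 (α = 10): (10−5)(10−12)(10−3)(10−1) = 5·(−2)·7·9 = −630 ≡ 7, so v_2 = 7^{−1} = 2 (mod 13).
  i = 3 (α = 12): (12−5)(12−10)(12−3)(12−1) = 7·2·9·11 = 1386 ≡ 8, so v_3 = 8^{−1} = 5 (mod 13).
  i = 4 (α = 3): (3−5)(3−10)(3−12)(3−1) = (−2)·(−7)·(−9)·2 = −252 ≡ 8, so v_4 = 8^{−1} = 5 (mod 13).
  i = 5 (α = 1): (1−5)(1−10)(1−12)(1−3) = (−4)·(−9)·(−11)·(−2) = 792 ≡ 12, so v_5 = 12^{−1} = 12 (mod 13).
  v = [2, 2, 5, 5, 12].
Step 2: syndromes of r = [7, 8, 0, 4, 1] (all sums mod 13).
  S_0 = Σ v_i r_i = 2·7 + 2·8 + 5·0 + 5·4 + 12·1 = 62 ≡ 10.
  S_1 = Σ v_i α_i r_i = 2·5·7 + 2·10·8 + 5·12·0 + 5·3·4 + 12·1·1 = 302 ≡ 3.
  α_i^2 mod 13 = [12, 9, 1, 9, 1].
  S_2 = Σ v_i α_i^2 r_i = 2·12·7 + 2·9·8 + 5·1·0 + 5·9·4 + 12·1·1 = 504 ≡ 10.
  S = (10, 3, 10) ≠ 0, so r is not a codeword (an error is present).
Step 3: locate the error. For a single error e at position i, S_ℓ = v_i·e·α_i^ℓ, so α_err = S_1/S_0.
  S_0^{−1} = 10^{−1} = 4 (mod 13), so α_err = 3·4 = 12 ≡ 12 = α_3. Error position i = 3.
  Consistency check: S_2/S_1 = 10·9 = 90 ≡ 12 = α_err ✓ (single-error assumption holds).
Step 4: error magnitude e = S_0/v_3 = S_0·∏_{j≠3}(α_3 − α_j) = 10·8 = 80 ≡ 2 (mod 13).
Step 5: correct position 3: c_3 = r_3 − e = 0 − 2 ≡ 11 (mod 13). Hence c = [7, 8, 11, 4, 1].
  Check: interpolating c through the α_i gives m(x) = 6 + 8·x (degree < 2) with m(α_i) = c_i for every i, so c is indeed a codeword.


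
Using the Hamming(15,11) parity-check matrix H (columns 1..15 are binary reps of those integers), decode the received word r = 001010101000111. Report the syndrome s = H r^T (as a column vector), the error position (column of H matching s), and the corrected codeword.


s = (0, 1, 0, 0)^T, error position = 4, corrected codeword c = 001110101000111

Compute s = H r^T mod 2 one row at a time:
  s_1 = 0 + 1 + 0 + 0 + 0 + 1 + 1 + 1 = 4 ≡ 0 (mod 2).
  s_2 = 0 + 1 + 0 + 1 + 0 + 1 + 1 + 1 = 5 ≡ 1 (mod 2).
  s_3 = 0 + 1 + 0 + 1 + 0 + 0 + 1 + 1 = 4 ≡ 0 (mod 2).
  s_4 = 0 + 1 + 1 + 1 + 1 + 0 + 1 + 1 = 6 ≡ 0 (mod 2).
s = (0, 1, 0, 0)^T — this equals column 4 of H (binary 0100), so error is at position 4.
Correct: flip bit 4 of r = 001010101000111 to get c = 001110101000111.


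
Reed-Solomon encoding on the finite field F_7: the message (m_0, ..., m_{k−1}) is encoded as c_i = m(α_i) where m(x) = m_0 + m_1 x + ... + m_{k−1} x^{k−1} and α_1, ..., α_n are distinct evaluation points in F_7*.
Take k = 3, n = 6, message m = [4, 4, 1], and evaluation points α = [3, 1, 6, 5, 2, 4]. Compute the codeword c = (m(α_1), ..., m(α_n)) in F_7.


c = [4, 2, 1, 0, 2, 1]

Message polynomial: m(x) = 4 + 4·x + 1·x^2 (mod 7).
For each evaluation point α_i, compute m(α_i) mod 7:
  α_1 = 3: Horner steps 1 → 0 → 4, so m(3) = 4.
  α_2 = 1: Horner steps 1 → 5 → 2, so m(1) = 2.
  α_3 = 6: Horner steps 1 → 3 → 1, so m(6) = 1.
  α_4 = 5: Horner steps 1 → 2 → 0, so m(5) = 0.
  α_5 = 2: Horner steps 1 → 6 → 2, so m(2) = 2.
  α_6 = 4: Horner steps 1 → 1 → 1, so m(4) = 1.
Codeword c = [4, 2, 1, 0, 2, 1] ∈ F_7^6.


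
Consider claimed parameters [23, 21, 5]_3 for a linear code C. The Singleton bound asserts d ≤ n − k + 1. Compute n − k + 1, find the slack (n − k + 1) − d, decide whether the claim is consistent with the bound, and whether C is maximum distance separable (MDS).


Singleton RHS = n − k + 1 = 3, slack = -2, bound violated (no such code; not MDS).

Singleton bound: d ≤ n − k + 1.
Here n = 23, k = 21, so n − k + 1 = 3.
Given d = 5, check d ≤ 3: NO.
Slack = (n − k + 1) − d = -2.
The slack is negative: d = 5 exceeds n − k + 1 = 3 by 2, so the Singleton bound is violated and no linear [23, 21, 5]_3 code can exist. In particular it is not MDS (MDS requires d = n − k + 1 exactly).
Description: the claimed parameters are [23, 21, 5]_3; such a code would be impossible (violates the Singleton bound).


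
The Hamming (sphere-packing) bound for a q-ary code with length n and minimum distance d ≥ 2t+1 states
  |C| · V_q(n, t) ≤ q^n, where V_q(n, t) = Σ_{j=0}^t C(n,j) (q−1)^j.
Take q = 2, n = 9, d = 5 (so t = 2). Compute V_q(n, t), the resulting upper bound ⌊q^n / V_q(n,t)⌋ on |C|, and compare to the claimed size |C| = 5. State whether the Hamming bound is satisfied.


V_q(n, t) = 46, q^n = 512, Hamming bound = 11, |C| = 5 ≤ bound (satisfied).

Step 1: Compute V_q(n, t) = Σ_{j=0}^2 C(n, j) (q−1)^j.
  j = 0: C(9,0)·(1)^0 = 1·1 = 1.
  j = 1: C(9,1)·(1)^1 = 9·1 = 9.
  j = 2: C(9,2)·(1)^2 = 36·1 = 36.
  V_q(n, t) = 1 + 9 + 36 = 46.
Step 2: q^n = 2^9 = 512.
Step 3: Hamming bound ⌊q^n / V_q(n,t)⌋ = ⌊512/46⌋ = 11.
Step 4: Compare |C| = 5 to 11: satisfied.
The claimed |C| lies below the Hamming bound.


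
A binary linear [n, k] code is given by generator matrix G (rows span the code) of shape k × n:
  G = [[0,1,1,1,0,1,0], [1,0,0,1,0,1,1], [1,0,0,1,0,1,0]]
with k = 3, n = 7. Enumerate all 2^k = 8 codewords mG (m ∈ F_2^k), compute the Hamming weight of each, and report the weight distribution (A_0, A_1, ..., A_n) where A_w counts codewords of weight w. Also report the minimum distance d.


Weight distribution: A_0 = 1, A_1 = 1, A_3 = 2, A_4 = 3, A_5 = 1. Minimum distance d = 1.

Enumerate all 2^3 = 8 messages m ∈ F_2^3.
For each, compute codeword c = mG in F_2^7, then tally its weight.
  m = 000 → c = 0000000, weight = 0.
  m = 100 → c = 0111010, weight = 4.
  m = 010 → c = 1001011, weight = 4.
  m = 110 → c = 1110001, weight = 4.
  m = 001 → c = 1001010, weight = 3.
  m = 101 → c = 1110000, weight = 3.
  m = 011 → c = 0000001, weight = 1.
  m = 111 → c = 0111011, weight = 5.
Tally weights:
  weight 0: 1 codewords.
  weight 1: 1 codewords.
  weight 3: 2 codewords.
  weight 4: 3 codewords.
  weight 5: 1 codewords.
Minimum distance d = smallest w > 0 with A_w > 0 = 1.
Sanity: Σ A_w = 8 = 2^3 = 8 ✓.


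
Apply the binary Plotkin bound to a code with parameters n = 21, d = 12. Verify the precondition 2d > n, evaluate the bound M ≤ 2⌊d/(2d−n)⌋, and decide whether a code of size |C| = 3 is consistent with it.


Plotkin bound M ≤ 8; given |C| = 3 ≤ bound (satisfied).

Check applicability: 2d = 24, n = 21.
2d − n = 3 > 0, so Plotkin applies.
Compute d/(2d−n) = 12/3 ≈ 4.0000.
⌊d/(2d−n)⌋ = 4.
Plotkin bound: M ≤ 2·4 = 8.
Given |C| = 3, check: satisfied.
This |C| is below the Plotkin bound.


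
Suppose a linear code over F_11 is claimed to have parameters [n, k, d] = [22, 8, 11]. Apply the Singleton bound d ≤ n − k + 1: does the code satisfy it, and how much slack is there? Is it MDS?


Singleton RHS = n − k + 1 = 15, slack = 4, bound satisfied, not MDS.

Singleton bound: d ≤ n − k + 1.
Here n = 22, k = 8, so n − k + 1 = 15.
Given d = 11, check d ≤ 15: YES.
Slack = (n − k + 1) − d = 4.
The code is NOT MDS (slack = 4 > 0).
Description: the claimed parameters are [22, 8, 11]_11; such a code would be non-MDS.


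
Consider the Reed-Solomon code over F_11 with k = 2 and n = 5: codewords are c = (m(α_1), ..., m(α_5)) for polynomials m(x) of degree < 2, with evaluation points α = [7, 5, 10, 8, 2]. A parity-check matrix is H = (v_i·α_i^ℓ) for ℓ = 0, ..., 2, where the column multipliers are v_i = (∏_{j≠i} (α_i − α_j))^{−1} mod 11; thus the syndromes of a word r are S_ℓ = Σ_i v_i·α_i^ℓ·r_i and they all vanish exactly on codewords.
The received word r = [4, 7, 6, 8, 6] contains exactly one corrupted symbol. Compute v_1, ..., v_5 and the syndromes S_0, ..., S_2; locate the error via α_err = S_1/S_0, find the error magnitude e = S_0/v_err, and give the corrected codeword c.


S = (5, 6, 5), error at position 3, error magnitude e = 1, c = [4, 7, 5, 8, 6].

Step 1: column multipliers v_i = (∏_{j≠i}(α_i − α_j))^{−1} mod 11.
  i = 1 (α = 7): (7−5)(7−10)(7−8)(7−2) = 2·(−3)·(−1)·5 = 30 ≡ 8, so v_1 = 8^{−1} = 7 (mod 11).
  i = 2 (α = 5): (5−7)(5−10)(5−8)(5−2) = (−2)·(−5)·(−3)·3 = −90 ≡ 9, so v_2 = 9^{−1} = 5 (mod 11).
  i = 3 (α = 10): (10−7)(10−5)(10−8)(10−2) = 3·5·2·8 = 240 ≡ 9, so v_3 = 9^{−1} = 5 (mod 11).
  i = 4 (α = 8): (8−7)(8−5)(8−10)(8−2) = 1·3·(−2)·6 = −36 ≡ 8, so v_4 = 8^{−1} = 7 (mod 11).
  i = 5 (α = 2): (2−7)(2−5)(2−10)(2−8) = (−5)·(−3)·(−8)·(−6) = 720 ≡ 5, so v_5 = 5^{−1} = 9 (mod 11).
  v = [7, 5, 5, 7, 9].
Step 2: syndromes of r = [4, 7, 6, 8, 6] (all sums mod 11).
  S_0 = Σ v_i r_i = 7·4 + 5·7 + 5·6 + 7·8 + 9·6 = 203 ≡ 5.
  S_1 = Σ v_i α_i r_i = 7·7·4 + 5·5·7 + 5·10·6 + 7·8·8 + 9·2·6 = 1227 ≡ 6.
  α_i^2 mod 11 = [5, 3, 1, 9, 4].
  S_2 = Σ v_i α_i^2 r_i = 7·5·4 + 5·3·7 + 5·1·6 + 7·9·8 + 9·4·6 = 995 ≡ 5.
  S = (5, 6, 5) ≠ 0, so r is not a codeword (an error is present).
Step 3: locate the error. For a single error e at position i, S_ℓ = v_i·e·α_i^ℓ, so α_err = S_1/S_0.
  S_0^{−1} = 5^{−1} = 9 (mod 11), so α_err = 6·9 = 54 ≡ 10 = α_3. Error position i = 3.
  Consistency check: S_2/S_1 = 5·2 = 10 ≡ 10 = α_err ✓ (single-error assumption holds).
Step 4: error magnitude e = S_0/v_3 = S_0·∏_{j≠3}(α_3 − α_j) = 5·9 = 45 ≡ 1 (mod 11).
Step 5: correct position 3: c_3 = r_3 − e = 6 − 1 ≡ 5 (mod 11). Hence c = [4, 7, 5, 8, 6].
  Check: interpolating c through the α_i gives m(x) = 9 + 4·x (degree < 2) with m(α_i) = c_i for every i, so c is indeed a codeword.


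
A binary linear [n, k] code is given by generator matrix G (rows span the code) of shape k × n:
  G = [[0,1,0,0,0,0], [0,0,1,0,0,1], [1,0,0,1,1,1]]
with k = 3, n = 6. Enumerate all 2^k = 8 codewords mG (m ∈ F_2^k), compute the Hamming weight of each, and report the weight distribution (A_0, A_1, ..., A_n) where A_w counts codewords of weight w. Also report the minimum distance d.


Weight distribution: A_0 = 1, A_1 = 1, A_2 = 1, A_3 = 1, A_4 = 2, A_5 = 2. Minimum distance d = 1.

Enumerate all 2^3 = 8 messages m ∈ F_2^3.
For each, compute codeword c = mG in F_2^6, then tally its weight.
  m = 000 → c = 000000, weight = 0.
  m = 100 → c = 010000, weight = 1.
  m = 010 → c = 001001, weight = 2.
  m = 110 → c = 011001, weight = 3.
  m = 001 → c = 100111, weight = 4.
  m = 101 → c = 110111, weight = 5.
  m = 011 → c = 101110, weight = 4.
  m = 111 → c = 111110, weight = 5.
Tally weights:
  weight 0: 1 codewords.
  weight 1: 1 codewords.
  weight 2: 1 codewords.
  weight 3: 1 codewords.
  weight 4: 2 codewords.
  weight 5: 2 codewords.
Minimum distance d = smallest w > 0 with A_w > 0 = 1.
Sanity: Σ A_w = 8 = 2^3 = 8 ✓.


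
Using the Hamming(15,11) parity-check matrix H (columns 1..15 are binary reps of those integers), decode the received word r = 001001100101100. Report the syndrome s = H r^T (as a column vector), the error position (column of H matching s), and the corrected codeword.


s = (1, 0, 0, 1)^T, error position = 9, corrected codeword c = 001001101101100

Compute s = H r^T mod 2 one row at a time:
  s_1 = 0 + 0 + 1 + 0 + 1 + 1 + 0 + 0 = 3 ≡ 1 (mod 2).
  s_2 = 0 + 0 + 1 + 1 + 1 + 1 + 0 + 0 = 4 ≡ 0 (mod 2).
  s_3 = 0 + 1 + 1 + 1 + 1 + 0 + 0 + 0 = 4 ≡ 0 (mod 2).
  s_4 = 0 + 1 + 0 + 1 + 0 + 0 + 1 + 0 = 3 ≡ 1 (mod 2).
s = (1, 0, 0, 1)^T — this equals column 9 of H (binary 1001), so error is at position 9.
Correct: flip bit 9 of r = 001001100101100 to get c = 001001101101100.


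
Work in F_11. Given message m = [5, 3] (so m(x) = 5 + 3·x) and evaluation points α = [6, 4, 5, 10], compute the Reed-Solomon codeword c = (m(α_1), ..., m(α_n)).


c = [1, 6, 9, 2]

Message polynomial: m(x) = 5 + 3·x (mod 11).
For each evaluation point α_i, compute m(α_i) mod 11:
  α_1 = 6: Horner steps 3 → 1, so m(6) = 1.
  α_2 = 4: Horner steps 3 → 6, so m(4) = 6.
  α_3 = 5: Horner steps 3 → 9, so m(5) = 9.
  α_4 = 10: Horner steps 3 → 2, so m(10) = 2.
Codeword c = [1, 6, 9, 2] ∈ F_11^4.


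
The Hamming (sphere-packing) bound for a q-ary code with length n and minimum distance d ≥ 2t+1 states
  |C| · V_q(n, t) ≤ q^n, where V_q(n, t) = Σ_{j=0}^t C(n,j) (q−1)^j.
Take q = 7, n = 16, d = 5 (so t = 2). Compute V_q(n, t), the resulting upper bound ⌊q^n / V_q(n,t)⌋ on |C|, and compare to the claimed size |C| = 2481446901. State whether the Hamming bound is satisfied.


V_q(n, t) = 4417, q^n = 33232930569601, Hamming bound = 7523869270, |C| = 2481446901 ≤ bound (satisfied).

Step 1: Compute V_q(n, t) = Σ_{j=0}^2 C(n, j) (q−1)^j.
  j = 0: C(16,0)·(6)^0 = 1·1 = 1.
  j = 1: C(16,1)·(6)^1 = 16·6 = 96.
  j = 2: C(16,2)·(6)^2 = 120·36 = 4320.
  V_q(n, t) = 1 + 96 + 4320 = 4417.
Step 2: q^n = 7^16 = 33232930569601.
Step 3: Hamming bound ⌊q^n / V_q(n,t)⌋ = ⌊33232930569601/4417⌋ = 7523869270.
Step 4: Compare |C| = 2481446901 to 7523869270: satisfied.
The claimed |C| lies below the Hamming bound.


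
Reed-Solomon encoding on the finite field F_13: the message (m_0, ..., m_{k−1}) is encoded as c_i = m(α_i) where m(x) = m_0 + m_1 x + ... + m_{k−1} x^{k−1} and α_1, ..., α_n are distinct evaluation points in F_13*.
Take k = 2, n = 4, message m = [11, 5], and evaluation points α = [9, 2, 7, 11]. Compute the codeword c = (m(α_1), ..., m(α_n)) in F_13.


c = [4, 8, 7, 1]

Message polynomial: m(x) = 11 + 5·x (mod 13).
For each evaluation point α_i, compute m(α_i) mod 13:
  α_1 = 9: Horner steps 5 → 4, so m(9) = 4.
  α_2 = 2: Horner steps 5 → 8, so m(2) = 8.
  α_3 = 7: Horner steps 5 → 7, so m(7) = 7.
  α_4 = 11: Horner steps 5 → 1, so m(11) = 1.
Codeword c = [4, 8, 7, 1] ∈ F_13^4.


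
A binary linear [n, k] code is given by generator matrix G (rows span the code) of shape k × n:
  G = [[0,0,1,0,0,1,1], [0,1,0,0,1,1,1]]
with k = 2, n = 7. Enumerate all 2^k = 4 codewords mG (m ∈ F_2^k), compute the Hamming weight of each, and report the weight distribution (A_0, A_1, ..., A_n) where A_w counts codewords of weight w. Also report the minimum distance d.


Weight distribution: A_0 = 1, A_3 = 2, A_4 = 1. Minimum distance d = 3.

Enumerate all 2^2 = 4 messages m ∈ F_2^2.
For each, compute codeword c = mG in F_2^7, then tally its weight.
  m = 00 → c = 0000000, weight = 0.
  m = 10 → c = 0010011, weight = 3.
  m = 01 → c = 0100111, weight = 4.
  m = 11 → c = 0110100, weight = 3.
Tally weights:
  weight 0: 1 codewords.
  weight 3: 2 codewords.
  weight 4: 1 codewords.
Minimum distance d = smallest w > 0 with A_w > 0 = 3.
Sanity: Σ A_w = 4 = 2^2 = 4 ✓.


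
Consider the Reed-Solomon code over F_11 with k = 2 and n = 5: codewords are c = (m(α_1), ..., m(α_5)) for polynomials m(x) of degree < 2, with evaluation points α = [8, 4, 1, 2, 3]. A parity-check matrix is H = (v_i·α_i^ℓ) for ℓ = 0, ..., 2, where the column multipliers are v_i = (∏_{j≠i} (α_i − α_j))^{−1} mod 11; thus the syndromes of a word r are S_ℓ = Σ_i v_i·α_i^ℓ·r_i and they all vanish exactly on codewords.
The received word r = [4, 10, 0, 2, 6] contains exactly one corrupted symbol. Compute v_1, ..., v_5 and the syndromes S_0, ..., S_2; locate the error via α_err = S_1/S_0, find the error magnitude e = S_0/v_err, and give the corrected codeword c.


S = (10, 10, 10), error at position 3, error magnitude e = 2, c = [4, 10, 9, 2, 6].

Step 1: column multipliers v_i = (∏_{j≠i}(α_i − α_j))^{−1} mod 11.
  i = 1 (α = 8): (8−4)(8−1)(8−2)(8−3) = 4·7·6·5 = 840 ≡ 4, so v_1 = 4^{−1} = 3 (mod 11).
  i = 2 (α = 4): (4−8)(4−1)(4−2)(4−3) = (−4)·3·2·1 = −24 ≡ 9, so v_2 = 9^{−1} = 5 (mod 11).
  i = 3 (α = 1): (1−8)(1−4)(1−2)(1−3) = (−7)·(−3)·(−1)·(−2) = 42 ≡ 9, so v_3 = 9^{−1} = 5 (mod 11).
  i = 4 (α = 2): (2−8)(2−4)(2−1)(2−3) = (−6)·(−2)·1·(−1) = −12 ≡ 10, so v_4 = 10^{−1} = 10 (mod 11).
  i = 5 (α = 3): (3−8)(3−4)(3−1)(3−2) = (−5)·(−1)·2·1 = 10 ≡ 10, so v_5 = 10^{−1} = 10 (mod 11).
  v = [3, 5, 5, 10, 10].
Step 2: syndromes of r = [4, 10, 0, 2, 6] (all sums mod 11).
  S_0 = Σ v_i r_i = 3·4 + 5·10 + 5·0 + 10·2 + 10·6 = 142 ≡ 10.
  S_1 = Σ v_i α_i r_i = 3·8·4 + 5·4·10 + 5·1·0 + 10·2·2 + 10·3·6 = 516 ≡ 10.
  α_i^2 mod 11 = [9, 5, 1, 4, 9].
  S_2 = Σ v_i α_i^2 r_i = 3·9·4 + 5·5·10 + 5·1·0 + 10·4·2 + 10·9·6 = 978 ≡ 10.
  S = (10, 10, 10) ≠ 0, so r is not a codeword (an error is present).
Step 3: locate the error. For a single error e at position i, S_ℓ = v_i·e·α_i^ℓ, so α_err = S_1/S_0.
  S_0^{−1} = 10^{−1} = 10 (mod 11), so α_err = 10·10 = 100 ≡ 1 = α_3. Error position i = 3.
  Consistency check: S_2/S_1 = 10·10 = 100 ≡ 1 = α_err ✓ (single-error assumption holds).
Step 4: error magnitude e = S_0/v_3 = S_0·∏_{j≠3}(α_3 − α_j) = 10·9 = 90 ≡ 2 (mod 11).
Step 5: correct position 3: c_3 = r_3 − e = 0 − 2 ≡ 9 (mod 11). Hence c = [4, 10, 9, 2, 6].
  Check: interpolating c through the α_i gives m(x) = 5 + 4·x (degree < 2) with m(α_i) = c_i for every i, so c is indeed a codeword.


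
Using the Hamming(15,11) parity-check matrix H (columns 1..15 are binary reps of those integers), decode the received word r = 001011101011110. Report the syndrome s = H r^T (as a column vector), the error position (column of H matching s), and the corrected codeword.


s = (1, 0, 1, 0)^T, error position = 10, corrected codeword c = 001011101111110

Compute s = H r^T mod 2 one row at a time:
  s_1 = 0 + 1 + 0 + 1 + 1 + 1 + 1 + 0 = 5 ≡ 1 (mod 2).
  s_2 = 0 + 1 + 1 + 1 + 1 + 1 + 1 + 0 = 6 ≡ 0 (mod 2).
  s_3 = 0 + 1 + 1 + 1 + 0 + 1 + 1 + 0 = 5 ≡ 1 (mod 2).
  s_4 = 0 + 1 + 1 + 1 + 1 + 1 + 1 + 0 = 6 ≡ 0 (mod 2).
s = (1, 0, 1, 0)^T — this equals column 10 of H (binary 1010), so error is at position 10.
Correct: flip bit 10 of r = 001011101011110 to get c = 001011101111110.


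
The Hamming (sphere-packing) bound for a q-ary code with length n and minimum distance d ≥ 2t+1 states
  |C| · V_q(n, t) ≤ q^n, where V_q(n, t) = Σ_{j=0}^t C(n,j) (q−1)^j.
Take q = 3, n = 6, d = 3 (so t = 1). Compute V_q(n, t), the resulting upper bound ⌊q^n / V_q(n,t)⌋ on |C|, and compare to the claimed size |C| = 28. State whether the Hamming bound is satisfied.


V_q(n, t) = 13, q^n = 729, Hamming bound = 56, |C| = 28 ≤ bound (satisfied).

Step 1: Compute V_q(n, t) = Σ_{j=0}^1 C(n, j) (q−1)^j.
  j = 0: C(6,0)·(2)^0 = 1·1 = 1.
  j = 1: C(6,1)·(2)^1 = 6·2 = 12.
  V_q(n, t) = 1 + 12 = 13.
Step 2: q^n = 3^6 = 729.
Step 3: Hamming bound ⌊q^n / V_q(n,t)⌋ = ⌊729/13⌋ = 56.
Step 4: Compare |C| = 28 to 56: satisfied.
The claimed |C| lies below the Hamming bound.


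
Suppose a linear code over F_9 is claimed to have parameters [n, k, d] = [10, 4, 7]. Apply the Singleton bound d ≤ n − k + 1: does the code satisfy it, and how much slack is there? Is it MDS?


Singleton RHS = n − k + 1 = 7, slack = 0, bound satisfied, MDS.

Singleton bound: d ≤ n − k + 1.
Here n = 10, k = 4, so n − k + 1 = 7.
Given d = 7, check d ≤ 7: YES.
Slack = (n − k + 1) − d = 0.
The code is MDS (slack = 0).
Description: the claimed parameters are [10, 4, 7]_9; such a code would be MDS (meets Singleton bound).


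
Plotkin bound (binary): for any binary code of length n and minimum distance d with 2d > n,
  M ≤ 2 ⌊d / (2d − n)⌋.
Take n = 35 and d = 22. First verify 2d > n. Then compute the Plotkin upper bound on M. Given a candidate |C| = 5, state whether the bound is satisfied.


Plotkin bound M ≤ 4; given |C| = 5 > bound (violated).

Check applicability: 2d = 44, n = 35.
2d − n = 9 > 0, so Plotkin applies.
Compute d/(2d−n) = 22/9 ≈ 2.4444.
⌊d/(2d−n)⌋ = 2.
Plotkin bound: M ≤ 2·2 = 4.
Given |C| = 5, check: VIOLATED.
This |C| is above the Plotkin bound, so no binary code with n = 35, d = 22 and 5 codewords exists.


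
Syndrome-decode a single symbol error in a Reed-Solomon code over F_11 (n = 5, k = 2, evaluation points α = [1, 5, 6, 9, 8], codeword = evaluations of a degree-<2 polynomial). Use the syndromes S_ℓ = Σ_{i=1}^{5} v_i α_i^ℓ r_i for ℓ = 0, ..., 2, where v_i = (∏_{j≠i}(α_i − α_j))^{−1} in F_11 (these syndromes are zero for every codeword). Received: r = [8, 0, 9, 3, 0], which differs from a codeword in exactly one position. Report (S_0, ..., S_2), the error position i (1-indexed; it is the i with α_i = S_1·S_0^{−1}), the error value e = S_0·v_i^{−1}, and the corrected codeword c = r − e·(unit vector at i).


S = (3, 2, 5), error at position 5, error magnitude e = 6, c = [8, 0, 9, 3, 5].

Step 1: column multipliers v_i = (∏_{j≠i}(α_i − α_j))^{−1} mod 11.
  i = 1 (α = 1): (1−5)(1−6)(1−9)(1−8) = (−4)·(−5)·(−8)·(−7) = 1120 ≡ 9, so v_1 = 9^{−1} = 5 (mod 11).
  i = 2 (α = 5): (5−1)(5−6)(5−9)(5−8) = 4·(−1)·(−4)·(−3) = −48 ≡ 7, so v_2 = 7^{−1} = 8 (mod 11).
  i = 3 (α = 6): (6−1)(6−5)(6−9)(6−8) = 5·1·(−3)·(−2) = 30 ≡ 8, so v_3 = 8^{−1} = 7 (mod 11).
  i = 4 (α = 9): (9−1)(9−5)(9−6)(9−8) = 8·4·3·1 = 96 ≡ 8, so v_4 = 8^{−1} = 7 (mod 11).
  i = 5 (α = 8): (8−1)(8−5)(8−6)(8−9) = 7·3·2·(−1) = −42 ≡ 2, so v_5 = 2^{−1} = 6 (mod 11).
  v = [5, 8, 7, 7, 6].
Step 2: syndromes of r = [8, 0, 9, 3, 0] (all sums mod 11).
  S_0 = Σ v_i r_i = 5·8 + 8·0 + 7·9 + 7·3 + 6·0 = 124 ≡ 3.
  S_1 = Σ v_i α_i r_i = 5·1·8 + 8·5·0 + 7·6·9 + 7·9·3 + 6·8·0 = 607 ≡ 2.
  α_i^2 mod 11 = [1, 3, 3, 4, 9].
  S_2 = Σ v_i α_i^2 r_i = 5·1·8 + 8·3·0 + 7·3·9 + 7·4·3 + 6·9·0 = 313 ≡ 5.
  S = (3, 2, 5) ≠ 0, so r is not a codeword (an error is present).
Step 3: locate the error. For a single error e at position i, S_ℓ = v_i·e·α_i^ℓ, so α_err = S_1/S_0.
  S_0^{−1} = 3^{−1} = 4 (mod 11), so α_err = 2·4 = 8 ≡ 8 = α_5. Error position i = 5.
  Consistency check: S_2/S_1 = 5·6 = 30 ≡ 8 = α_err ✓ (single-error assumption holds).
Step 4: error magnitude e = S_0/v_5 = S_0·∏_{j≠5}(α_5 − α_j) = 3·2 = 6 ≡ 6 (mod 11).
Step 5: correct position 5: c_5 = r_5 − e = 0 − 6 ≡ 5 (mod 11). Hence c = [8, 0, 9, 3, 5].
  Check: interpolating c through the α_i gives m(x) = 10 + 9·x (degree < 2) with m(α_i) = c_i for every i, so c is indeed a codeword.


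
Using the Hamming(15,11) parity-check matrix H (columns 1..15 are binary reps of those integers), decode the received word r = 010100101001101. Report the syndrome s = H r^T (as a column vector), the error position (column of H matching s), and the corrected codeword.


s = (0, 1, 1, 0)^T, error position = 6, corrected codeword c = 010101101001101

Compute s = H r^T mod 2 one row at a time:
  s_1 = 0 + 1 + 0 + 0 + 1 + 1 + 0 + 1 = 4 ≡ 0 (mod 2).
  s_2 = 1 + 0 + 0 + 1 + 1 + 1 + 0 + 1 = 5 ≡ 1 (mod 2).
  s_3 = 1 + 0 + 0 + 1 + 0 + 0 + 0 + 1 = 3 ≡ 1 (mod 2).
  s_4 = 0 + 0 + 0 + 1 + 1 + 0 + 1 + 1 = 4 ≡ 0 (mod 2).
s = (0, 1, 1, 0)^T — this equals column 6 of H (binary 0110), so error is at position 6.
Correct: flip bit 6 of r = 010100101001101 to get c = 010101101001101.


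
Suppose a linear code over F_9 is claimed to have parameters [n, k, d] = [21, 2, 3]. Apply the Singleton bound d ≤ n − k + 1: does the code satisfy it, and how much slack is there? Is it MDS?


Singleton RHS = n − k + 1 = 20, slack = 17, bound satisfied, not MDS.

Singleton bound: d ≤ n − k + 1.
Here n = 21, k = 2, so n − k + 1 = 20.
Given d = 3, check d ≤ 20: YES.
Slack = (n − k + 1) − d = 17.
The code is NOT MDS (slack = 17 > 0).
Description: the claimed parameters are [21, 2, 3]_9; such a code would be non-MDS.


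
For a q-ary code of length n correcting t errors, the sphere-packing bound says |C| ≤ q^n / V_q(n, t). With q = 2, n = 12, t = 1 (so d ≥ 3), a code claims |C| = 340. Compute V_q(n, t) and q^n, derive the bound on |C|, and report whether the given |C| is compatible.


V_q(n, t) = 13, q^n = 4096, Hamming bound = 315, |C| = 340 > bound (violated).

Step 1: Compute V_q(n, t) = Σ_{j=0}^1 C(n, j) (q−1)^j.
  j = 0: C(12,0)·(1)^0 = 1·1 = 1.
  j = 1: C(12,1)·(1)^1 = 12·1 = 12.
  V_q(n, t) = 1 + 12 = 13.
Step 2: q^n = 2^12 = 4096.
Step 3: Hamming bound ⌊q^n / V_q(n,t)⌋ = ⌊4096/13⌋ = 315.
Step 4: Compare |C| = 340 to 315: violated.
The claimed |C| lies above the Hamming bound, so no 2-ary code of length 12 with d ≥ 3 can have 340 codewords.


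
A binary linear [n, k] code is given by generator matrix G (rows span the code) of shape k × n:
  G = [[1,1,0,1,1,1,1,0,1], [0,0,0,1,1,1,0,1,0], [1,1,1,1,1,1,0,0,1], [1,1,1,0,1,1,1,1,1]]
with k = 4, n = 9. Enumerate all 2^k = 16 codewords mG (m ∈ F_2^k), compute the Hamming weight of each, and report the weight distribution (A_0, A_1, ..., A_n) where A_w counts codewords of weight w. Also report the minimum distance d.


Weight distribution: A_0 = 1, A_2 = 1, A_3 = 4, A_4 = 2, A_5 = 2, A_6 = 3, A_7 = 2, A_8 = 1. Minimum distance d = 2.

Enumerate all 2^4 = 16 messages m ∈ F_2^4.
For each, compute codeword c = mG in F_2^9, then tally its weight.
  m = 0000 → c = 000000000, weight = 0.
  m = 1000 → c = 110111101, weight = 7.
  m = 0100 → c = 000111010, weight = 4.
  m = 1100 → c = 110000111, weight = 5.
  m = 0010 → c = 111111001, weight = 7.
  m = 1010 → c = 001000100, weight = 2.
  m = 0110 → c = 111000011, weight = 5.
  m = 1110 → c = 001111110, weight = 6.
  m = 0001 → c = 111011111, weight = 8.
  m = 1001 → c = 001100010, weight = 3.
  m = 0101 → c = 111100101, weight = 6.
  m = 1101 → c = 001011000, weight = 3.
  m = 0011 → c = 000100110, weight = 3.
  m = 1011 → c = 110011011, weight = 6.
  m = 0111 → c = 000011100, weight = 3.
  m = 1111 → c = 110100001, weight = 4.
Tally weights:
  weight 0: 1 codewords.
  weight 2: 1 codewords.
  weight 3: 4 codewords.
  weight 4: 2 codewords.
  weight 5: 2 codewords.
  weight 6: 3 codewords.
  weight 7: 2 codewords.
  weight 8: 1 codewords.
Minimum distance d = smallest w > 0 with A_w > 0 = 2.
Sanity: Σ A_w = 16 = 2^4 = 16 ✓.


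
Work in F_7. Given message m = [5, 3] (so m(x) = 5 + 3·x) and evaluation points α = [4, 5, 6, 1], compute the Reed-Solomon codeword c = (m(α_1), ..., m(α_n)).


c = [3, 6, 2, 1]

Message polynomial: m(x) = 5 + 3·x (mod 7).
For each evaluation point α_i, compute m(α_i) mod 7:
  α_1 = 4: Horner steps 3 → 3, so m(4) = 3.
  α_2 = 5: Horner steps 3 → 6, so m(5) = 6.
  α_3 = 6: Horner steps 3 → 2, so m(6) = 2.
  α_4 = 1: Horner steps 3 → 1, so m(1) = 1.
Codeword c = [3, 6, 2, 1] ∈ F_7^4.


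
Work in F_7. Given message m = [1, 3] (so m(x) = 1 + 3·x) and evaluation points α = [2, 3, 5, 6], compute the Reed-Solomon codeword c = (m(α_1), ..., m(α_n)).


c = [0, 3, 2, 5]

Message polynomial: m(x) = 1 + 3·x (mod 7).
For each evaluation point α_i, compute m(α_i) mod 7:
  α_1 = 2: Horner steps 3 → 0, so m(2) = 0.
  α_2 = 3: Horner steps 3 → 3, so m(3) = 3.
  α_3 = 5: Horner steps 3 → 2, so m(5) = 2.
  α_4 = 6: Horner steps 3 → 5, so m(6) = 5.
Codeword c = [0, 3, 2, 5] ∈ F_7^4.


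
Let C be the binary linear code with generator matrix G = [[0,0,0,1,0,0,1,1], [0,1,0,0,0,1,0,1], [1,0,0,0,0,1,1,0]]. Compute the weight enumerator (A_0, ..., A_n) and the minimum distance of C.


Weight distribution: A_0 = 1, A_3 = 4, A_4 = 3. Minimum distance d = 3.

Enumerate all 2^3 = 8 messages m ∈ F_2^3.
For each, compute codeword c = mG in F_2^8, then tally its weight.
  m = 000 → c = 00000000, weight = 0.
  m = 100 → c = 00010011, weight = 3.
  m = 010 → c = 01000101, weight = 3.
  m = 110 → c = 01010110, weight = 4.
  m = 001 → c = 10000110, weight = 3.
  m = 101 → c = 10010101, weight = 4.
  m = 011 → c = 11000011, weight = 4.
  m = 111 → c = 11010000, weight = 3.
Tally weights:
  weight 0: 1 codewords.
  weight 3: 4 codewords.
  weight 4: 3 codewords.
Minimum distance d = smallest w > 0 with A_w > 0 = 3.
Sanity: Σ A_w = 8 = 2^3 = 8 ✓.


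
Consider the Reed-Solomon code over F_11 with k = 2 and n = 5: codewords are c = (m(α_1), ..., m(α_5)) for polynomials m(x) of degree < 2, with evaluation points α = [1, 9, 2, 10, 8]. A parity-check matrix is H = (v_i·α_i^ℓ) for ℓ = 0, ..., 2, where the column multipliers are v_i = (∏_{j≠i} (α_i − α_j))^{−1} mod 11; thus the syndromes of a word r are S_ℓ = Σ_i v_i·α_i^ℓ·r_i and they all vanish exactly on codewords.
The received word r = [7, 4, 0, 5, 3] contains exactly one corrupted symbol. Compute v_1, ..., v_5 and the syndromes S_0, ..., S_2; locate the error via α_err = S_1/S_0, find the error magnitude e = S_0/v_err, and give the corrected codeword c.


S = (5, 10, 9), error at position 3, error magnitude e = 3, c = [7, 4, 8, 5, 3].

Step 1: column multipliers v_i = (∏_{j≠i}(α_i − α_j))^{−1} mod 11.
  i = 1 (α = 1): (1−9)(1−2)(1−10)(1−8) = (−8)·(−1)·(−9)·(−7) = 504 ≡ 9, so v_1 = 9^{−1} = 5 (mod 11).
  i = 2 (α = 9): (9−1)(9−2)(9−10)(9−8) = 8·7·(−1)·1 = −56 ≡ 10, so v_2 = 10^{−1} = 10 (mod 11).
  i = 3 (α = 2): (2−1)(2−9)(2−10)(2−8) = 1·(−7)·(−8)·(−6) = −336 ≡ 5, so v_3 = 5^{−1} = 9 (mod 11).
  i = 4 (α = 10): (10−1)(10−9)(10−2)(10−8) = 9·1·8·2 = 144 ≡ 1, so v_4 = 1^{−1} = 1 (mod 11).
  i = 5 (α = 8): (8−1)(8−9)(8−2)(8−10) = 7·(−1)·6·(−2) = 84 ≡ 7, so v_5 = 7^{−1} = 8 (mod 11).
  v = [5, 10, 9, 1, 8].
Step 2: syndromes of r = [7, 4, 0, 5, 3] (all sums mod 11).
  S_0 = Σ v_i r_i = 5·7 + 10·4 + 9·0 + 1·5 + 8·3 = 104 ≡ 5.
  S_1 = Σ v_i α_i r_i = 5·1·7 + 10·9·4 + 9·2·0 + 1·10·5 + 8·8·3 = 637 ≡ 10.
  α_i^2 mod 11 = [1, 4, 4, 1, 9].
  S_2 = Σ v_i α_i^2 r_i = 5·1·7 + 10·4·4 + 9·4·0 + 1·1·5 + 8·9·3 = 416 ≡ 9.
  S = (5, 10, 9) ≠ 0, so r is not a codeword (an error is present).
Step 3: locate the error. For a single error e at position i, S_ℓ = v_i·e·α_i^ℓ, so α_err = S_1/S_0.
  S_0^{−1} = 5^{−1} = 9 (mod 11), so α_err = 10·9 = 90 ≡ 2 = α_3. Error position i = 3.
  Consistency check: S_2/S_1 = 9·10 = 90 ≡ 2 = α_err ✓ (single-error assumption holds).
Step 4: error magnitude e = S_0/v_3 = S_0·∏_{j≠3}(α_3 − α_j) = 5·5 = 25 ≡ 3 (mod 11).
Step 5: correct position 3: c_3 = r_3 − e = 0 − 3 ≡ 8 (mod 11). Hence c = [7, 4, 8, 5, 3].
  Check: interpolating c through the α_i gives m(x) = 6 + 1·x (degree < 2) with m(α_i) = c_i for every i, so c is indeed a codeword.


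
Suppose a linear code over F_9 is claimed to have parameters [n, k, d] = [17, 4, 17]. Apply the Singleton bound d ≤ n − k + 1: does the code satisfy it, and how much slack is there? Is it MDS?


Singleton RHS = n − k + 1 = 14, slack = -3, bound violated (no such code; not MDS).

Singleton bound: d ≤ n − k + 1.
Here n = 17, k = 4, so n − k + 1 = 14.
Given d = 17, check d ≤ 14: NO.
Slack = (n − k + 1) − d = -3.
The slack is negative: d = 17 exceeds n − k + 1 = 14 by 3, so the Singleton bound is violated and no linear [17, 4, 17]_9 code can exist. In particular it is not MDS (MDS requires d = n − k + 1 exactly).
Description: the claimed parameters are [17, 4, 17]_9; such a code would be impossible (violates the Singleton bound).


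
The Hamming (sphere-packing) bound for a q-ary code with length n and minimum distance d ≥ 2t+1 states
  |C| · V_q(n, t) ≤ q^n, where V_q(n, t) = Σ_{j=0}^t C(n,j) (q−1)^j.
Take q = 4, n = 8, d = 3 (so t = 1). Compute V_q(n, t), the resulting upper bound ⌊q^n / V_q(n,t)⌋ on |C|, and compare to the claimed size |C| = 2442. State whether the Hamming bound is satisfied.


V_q(n, t) = 25, q^n = 65536, Hamming bound = 2621, |C| = 2442 ≤ bound (satisfied).

Step 1: Compute V_q(n, t) = Σ_{j=0}^1 C(n, j) (q−1)^j.
  j = 0: C(8,0)·(3)^0 = 1·1 = 1.
  j = 1: C(8,1)·(3)^1 = 8·3 = 24.
  V_q(n, t) = 1 + 24 = 25.
Step 2: q^n = 4^8 = 65536.
Step 3: Hamming bound ⌊q^n / V_q(n,t)⌋ = ⌊65536/25⌋ = 2621.
Step 4: Compare |C| = 2442 to 2621: satisfied.
The claimed |C| lies below the Hamming bound.
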